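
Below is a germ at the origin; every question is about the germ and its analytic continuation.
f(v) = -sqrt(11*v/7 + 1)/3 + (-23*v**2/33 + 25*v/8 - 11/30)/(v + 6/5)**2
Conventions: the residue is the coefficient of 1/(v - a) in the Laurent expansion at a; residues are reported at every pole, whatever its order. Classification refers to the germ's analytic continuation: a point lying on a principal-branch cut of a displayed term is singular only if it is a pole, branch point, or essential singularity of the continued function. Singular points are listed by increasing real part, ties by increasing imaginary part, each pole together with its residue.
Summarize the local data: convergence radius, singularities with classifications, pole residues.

Denominator factor (v + 6/5)^2: pole of order 2 at -6/5, modulus 6/5.
Branch term (-1/3)*sqrt(1 - v/(-7/11)): its argument vanishes at v = -7/11, a square-root branch point, modulus 7/11.
The radius of convergence is the smallest modulus among the singular points: 7/11.
The branch term is analytic at -6/5 and contributes nothing to the residue; only the rational part matters.
At the order-2 pole -6/5 set g(v) = (v - (-6/5))^2*(rational part) = -23*v**2/33 + 25*v/8 - 11/30.
Order-2 pole: residue = g'(a); g'(-6/5) = 2111/440, so the residue is 2111/440.
List the singular points by increasing real part (a conjugate pair: the negative imaginary part first).

Radius of convergence at 0: 7/11.
At -6/5: a pole of order 2; residue 2111/440.
At -7/11: an algebraic (square-root) branch point.


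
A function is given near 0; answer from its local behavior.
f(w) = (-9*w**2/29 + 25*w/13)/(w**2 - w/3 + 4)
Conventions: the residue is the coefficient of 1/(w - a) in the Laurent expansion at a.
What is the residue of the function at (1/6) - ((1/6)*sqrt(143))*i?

The residue is (343/377) + ((1747/53911)*sqrt(143))*i.

The factor w**2 - w/3 + 4 splits as (w - a)(w - a') with a = (1/6) - ((1/6)*sqrt(143))*i, a' = (1/6) + ((1/6)*sqrt(143))*i. At the order-1 pole a set g(w) = (w - a)*f(w) = [-9*w**2/29 + 25*w/13] / (w - a').
Simple pole: residue = g(a) at a = (1/6) - ((1/6)*sqrt(143))*i, which is (343/377) + ((1747/53911)*sqrt(143))*i.


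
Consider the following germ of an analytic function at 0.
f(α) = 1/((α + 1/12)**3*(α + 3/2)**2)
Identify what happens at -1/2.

Denominator factors: α + 3/2 = 1 at α = -1/2; α + 1/12 = -5/12 at α = -1/2 — none vanishes.
So the germ continues analytically to -1/2.

The point is a regular point.


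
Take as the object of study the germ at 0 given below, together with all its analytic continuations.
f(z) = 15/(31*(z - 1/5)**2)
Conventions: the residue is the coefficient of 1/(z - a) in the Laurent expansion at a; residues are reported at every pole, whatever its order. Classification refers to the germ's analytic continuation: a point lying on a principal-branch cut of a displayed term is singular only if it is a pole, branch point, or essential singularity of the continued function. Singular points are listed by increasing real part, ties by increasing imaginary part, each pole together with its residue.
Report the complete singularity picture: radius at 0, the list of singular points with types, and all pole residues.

Radius of convergence at 0: 1/5.
At 1/5: a pole of order 2; residue 0.

Denominator factor (z - 1/5)^2: pole of order 2 at 1/5, modulus 1/5.
The radius of convergence is the smallest modulus among the singular points: 1/5.
At the order-2 pole 1/5 set g(z) = (z - (1/5))^2*f(z) = 15/31.
Order-2 pole: residue = g'(a); g'(1/5) = 0, so the residue is 0.


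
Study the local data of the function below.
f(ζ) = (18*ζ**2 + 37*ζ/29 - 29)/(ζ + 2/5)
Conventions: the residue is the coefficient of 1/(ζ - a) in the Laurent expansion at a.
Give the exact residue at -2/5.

The residue is -19307/725.

At the order-1 pole -2/5 set g(ζ) = (ζ - (-2/5))*f(ζ) = 18*ζ**2 + 37*ζ/29 - 29.
Simple pole: residue = g(a) at a = -2/5, which is -19307/725.


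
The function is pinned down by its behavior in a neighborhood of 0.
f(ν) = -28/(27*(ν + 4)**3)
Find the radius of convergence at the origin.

The radius of convergence is 4.

Denominator factor (ν + 4)^3: pole of order 3 at -4, modulus 4.
The radius of convergence is the smallest modulus among the singular points: 4.


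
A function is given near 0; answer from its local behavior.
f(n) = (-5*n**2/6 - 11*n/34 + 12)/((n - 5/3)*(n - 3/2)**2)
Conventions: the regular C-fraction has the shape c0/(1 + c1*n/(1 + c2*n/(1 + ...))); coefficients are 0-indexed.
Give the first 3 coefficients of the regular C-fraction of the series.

The regular C-fraction coefficients are [-16/5, -3889/2040, 1050797/1586712].

Taylor coefficients (expand at 0): a_0 = -16/5, a_1 = -7778/1275, a_2 = -16128/2125.
c0 = a_0 = -16/5. Peel one level at a time: if S = 1 + c*n/S' with S'(0) = 1, then c is the n-coefficient of S and S' = c*n/(S - 1).
S_1 = c0/f = 1 + (-3889/2040)*n + (1050797/832320)*n^2 + ...; c1 = -3889/2040.
S_2 = c1*n/(S_1 - 1) = 1 + (1050797/1586712)*n + ...; c2 = 1050797/1586712.


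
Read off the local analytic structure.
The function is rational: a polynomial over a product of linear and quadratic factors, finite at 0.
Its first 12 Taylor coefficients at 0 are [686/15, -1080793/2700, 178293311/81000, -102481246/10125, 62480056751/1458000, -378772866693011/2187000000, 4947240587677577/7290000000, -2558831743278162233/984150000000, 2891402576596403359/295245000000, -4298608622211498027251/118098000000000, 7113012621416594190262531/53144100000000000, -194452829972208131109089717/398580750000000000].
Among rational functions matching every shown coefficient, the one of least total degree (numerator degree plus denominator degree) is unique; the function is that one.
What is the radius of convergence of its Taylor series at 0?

No rational of total degree below 10 reproduces all 12 coefficients; solving the [2/8] Pade equations on them gives f(n) = (33*n**2/35 + n/6 + 12)/((n + 3/10)**2*(n**2 + n + 10/7)**3), whose expansion matches every shown term.
Denominator factor (n**2 + n + 10/7)^3: discriminant -33/7, complex-conjugate roots (-1/2) + ((1/14)*sqrt(231))*i and (-1/2) - ((1/14)*sqrt(231))*i; poles of order 3, moduli (1/7)*sqrt(70) and (1/7)*sqrt(70).
Denominator factor (n + 3/10)^2: pole of order 2 at -3/10, modulus 3/10.
The radius of convergence is the smallest modulus among the singular points: 3/10.

The radius of convergence is 3/10.


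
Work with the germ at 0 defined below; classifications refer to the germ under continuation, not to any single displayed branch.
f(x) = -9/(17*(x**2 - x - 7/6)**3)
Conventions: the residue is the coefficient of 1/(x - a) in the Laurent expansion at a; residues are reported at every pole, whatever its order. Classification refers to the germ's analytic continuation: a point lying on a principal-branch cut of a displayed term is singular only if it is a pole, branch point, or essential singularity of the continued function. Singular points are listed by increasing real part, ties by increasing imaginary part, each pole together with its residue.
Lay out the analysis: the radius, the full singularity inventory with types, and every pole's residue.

Denominator factor (x**2 - x - 7/6)^3: discriminant 17/3, real irrational roots 1/2 + (1/6)*sqrt(51) and 1/2 - (1/6)*sqrt(51); poles of order 3, moduli 1/2 + (1/6)*sqrt(51) and -1/2 + (1/6)*sqrt(51).
The radius of convergence is the smallest modulus among the singular points: -1/2 + (1/6)*sqrt(51).
The factor x**2 - x - 7/6 splits as (x - a)(x - a') with a = 1/2 - (1/6)*sqrt(51), a' = 1/2 + (1/6)*sqrt(51). At the order-3 pole a set g(x) = (x - a)^3*f(x) = [-9/17] / (x - a')^3.
Order-3 pole: residue = g''(a)/2; g''(1/2 - (1/6)*sqrt(51)) = (972/83521)*sqrt(51), so the residue is (486/83521)*sqrt(51).
The factor x**2 - x - 7/6 splits as (x - a)(x - a') with a = 1/2 + (1/6)*sqrt(51), a' = 1/2 - (1/6)*sqrt(51). At the order-3 pole a set g(x) = (x - a)^3*f(x) = [-9/17] / (x - a')^3.
Order-3 pole: residue = g''(a)/2; g''(1/2 + (1/6)*sqrt(51)) = -(972/83521)*sqrt(51), so the residue is -(486/83521)*sqrt(51).
List the singular points by increasing real part (a conjugate pair: the negative imaginary part first).

Radius of convergence at 0: -1/2 + (1/6)*sqrt(51).
At 1/2 - (1/6)*sqrt(51): a pole of order 3; residue (486/83521)*sqrt(51).
At 1/2 + (1/6)*sqrt(51): a pole of order 3; residue -(486/83521)*sqrt(51).


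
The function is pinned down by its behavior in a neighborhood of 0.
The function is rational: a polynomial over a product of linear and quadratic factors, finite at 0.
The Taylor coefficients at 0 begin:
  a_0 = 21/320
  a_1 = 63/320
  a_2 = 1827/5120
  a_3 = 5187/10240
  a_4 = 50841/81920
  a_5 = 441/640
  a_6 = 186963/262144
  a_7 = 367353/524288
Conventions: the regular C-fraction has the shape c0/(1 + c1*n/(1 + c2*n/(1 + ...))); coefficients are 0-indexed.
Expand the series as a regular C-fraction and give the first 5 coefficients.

Taylor coefficients (read off): a_0 = 21/320, a_1 = 63/320, a_2 = 1827/5120, a_3 = 5187/10240, a_4 = 50841/81920.
c0 = a_0 = 21/320. Peel one level at a time: if S = 1 + c*n/S' with S'(0) = 1, then c is the n-coefficient of S and S' = c*n/(S - 1).
S_1 = c0/f = 1 + (-3)*n + (57/16)*n^2 + ...; c1 = -3.
S_2 = c1*n/(S_1 - 1) = 1 + (19/16)*n + (547/768)*n^2 + ...; c2 = 19/16.
S_3 = c2*n/(S_2 - 1) = 1 + (-547/912)*n + (1133/6498)*n^2 + ...; c3 = -547/912.
S_4 = c3*n/(S_3 - 1) = 1 + (9064/31179)*n + ...; c4 = 9064/31179.

The regular C-fraction coefficients are [21/320, -3, 19/16, -547/912, 9064/31179].


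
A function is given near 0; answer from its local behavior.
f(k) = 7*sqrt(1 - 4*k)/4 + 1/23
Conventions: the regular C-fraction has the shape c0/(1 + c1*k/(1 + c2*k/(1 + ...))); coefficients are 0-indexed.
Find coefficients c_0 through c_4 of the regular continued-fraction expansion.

Taylor coefficients (expand at 0): a_0 = 165/92, a_1 = -7/2, a_2 = -7/2, a_3 = -7, a_4 = -35/2.
c0 = a_0 = 165/92. Peel one level at a time: if S = 1 + c*k/S' with S'(0) = 1, then c is the k-coefficient of S and S' = c*k/(S - 1).
S_1 = c0/f = 1 + (322/165)*k + (156814/27225)*k^2 + ...; c1 = 322/165.
S_2 = c1*k/(S_1 - 1) = 1 + (-487/165)*k + (-1)*k^2 + ...; c2 = -487/165.
S_3 = c2*k/(S_2 - 1) = 1 + (-165/487)*k + (-133485/237169)*k^2 + ...; c3 = -165/487.
S_4 = c3*k/(S_3 - 1) = 1 + (-809/487)*k + ...; c4 = -809/487.

The regular C-fraction coefficients are [165/92, 322/165, -487/165, -165/487, -809/487].


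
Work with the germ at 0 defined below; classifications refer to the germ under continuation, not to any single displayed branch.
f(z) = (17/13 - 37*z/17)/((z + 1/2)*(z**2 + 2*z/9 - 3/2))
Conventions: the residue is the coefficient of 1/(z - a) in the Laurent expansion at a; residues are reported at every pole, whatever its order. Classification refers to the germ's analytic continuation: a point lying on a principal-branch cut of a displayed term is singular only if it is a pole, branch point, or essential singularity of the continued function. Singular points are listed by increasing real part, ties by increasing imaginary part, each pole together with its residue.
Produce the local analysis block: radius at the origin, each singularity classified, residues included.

Radius of convergence at 0: 1/2.
At -1/9 - (7/18)*sqrt(10): a pole of order 1; residue 9531/10829 + (19917/54145)*sqrt(10).
At -1/2: a pole of order 1; residue -19062/10829.
At -1/9 + (7/18)*sqrt(10): a pole of order 1; residue 9531/10829 - (19917/54145)*sqrt(10).


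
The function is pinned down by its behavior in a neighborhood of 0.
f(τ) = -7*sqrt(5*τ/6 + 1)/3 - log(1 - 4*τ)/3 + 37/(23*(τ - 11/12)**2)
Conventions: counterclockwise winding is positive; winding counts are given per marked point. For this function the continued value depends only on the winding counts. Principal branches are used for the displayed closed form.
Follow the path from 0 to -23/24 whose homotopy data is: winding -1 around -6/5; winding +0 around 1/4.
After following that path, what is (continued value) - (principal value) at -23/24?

Continued minus principal equals (7/18)*sqrt(29).

The rational part is single-valued and drops out of the difference; each branch term changes only by its own monodromy.
(-7/3)*sqrt(1 - τ/(-6/5)): winding -1 is odd, the square root flips sign, contributing -2*(-7/3)*sqrt(1 - (-23/24)/(-6/5)) = -2*(-7/3)*sqrt(29/144) = (7/18)*sqrt(29).
(-1/3)*log(1 - τ/(1/4)): winding 0 around 1/4, so this term returns to its principal value, contribution 0.
Summing the contributions at τ = -23/24 gives (7/18)*sqrt(29).


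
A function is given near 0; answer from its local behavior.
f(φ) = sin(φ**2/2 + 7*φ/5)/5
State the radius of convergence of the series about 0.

The factor sin(φ**2/2 + 7*φ/5) is entire and contributes no finite singular point.
The polynomial part has no poles.
No finite singular points: the Taylor series at 0 converges everywhere.

The radius of convergence is infinite.


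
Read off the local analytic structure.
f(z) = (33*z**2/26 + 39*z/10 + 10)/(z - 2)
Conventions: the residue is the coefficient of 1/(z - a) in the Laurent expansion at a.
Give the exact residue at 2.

At the order-1 pole 2 set g(z) = (z - (2))*f(z) = 33*z**2/26 + 39*z/10 + 10.
Simple pole: residue = g(a) at a = 2, which is 1487/65.

The residue is 1487/65.


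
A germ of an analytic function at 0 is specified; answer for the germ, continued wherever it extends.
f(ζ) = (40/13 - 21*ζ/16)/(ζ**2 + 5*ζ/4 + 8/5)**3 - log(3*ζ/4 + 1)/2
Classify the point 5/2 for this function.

The point is a regular point.

Denominator factors: ζ**2 + 5*ζ/4 + 8/5 = 439/40 at ζ = 5/2 — none vanishes.
Branch term log(1 - ζ/(-4/3)): argument at 5/2 is 23/8, nonzero, so 5/2 is not its branch point (a point on a principal cut is still regular for the continued germ).
So the germ continues analytically to 5/2.


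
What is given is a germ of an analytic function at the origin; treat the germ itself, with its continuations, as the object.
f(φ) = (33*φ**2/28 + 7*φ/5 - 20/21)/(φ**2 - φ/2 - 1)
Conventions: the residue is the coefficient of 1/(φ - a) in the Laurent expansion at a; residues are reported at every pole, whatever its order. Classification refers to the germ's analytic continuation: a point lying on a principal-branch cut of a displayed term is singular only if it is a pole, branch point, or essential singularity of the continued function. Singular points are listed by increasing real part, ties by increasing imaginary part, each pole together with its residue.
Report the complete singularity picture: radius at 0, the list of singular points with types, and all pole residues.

Denominator factor (φ**2 - φ/2 - 1): discriminant 17/4, real irrational roots 1/4 + (1/4)*sqrt(17) and 1/4 - (1/4)*sqrt(17); poles of order 1, moduli 1/4 + (1/4)*sqrt(17) and -1/4 + (1/4)*sqrt(17).
The radius of convergence is the smallest modulus among the singular points: -1/4 + (1/4)*sqrt(17).
The factor φ**2 - φ/2 - 1 splits as (φ - a)(φ - a') with a = 1/4 - (1/4)*sqrt(17), a' = 1/4 + (1/4)*sqrt(17). At the order-1 pole a set g(φ) = (φ - a)*f(φ) = [33*φ**2/28 + 7*φ/5 - 20/21] / (φ - a').
Simple pole: residue = g(a) at a = 1/4 - (1/4)*sqrt(17), which is 557/560 - (143/1680)*sqrt(17).
The factor φ**2 - φ/2 - 1 splits as (φ - a)(φ - a') with a = 1/4 + (1/4)*sqrt(17), a' = 1/4 - (1/4)*sqrt(17). At the order-1 pole a set g(φ) = (φ - a)*f(φ) = [33*φ**2/28 + 7*φ/5 - 20/21] / (φ - a').
Simple pole: residue = g(a) at a = 1/4 + (1/4)*sqrt(17), which is 557/560 + (143/1680)*sqrt(17).
List the singular points by increasing real part (a conjugate pair: the negative imaginary part first).

Radius of convergence at 0: -1/4 + (1/4)*sqrt(17).
At 1/4 - (1/4)*sqrt(17): a pole of order 1; residue 557/560 - (143/1680)*sqrt(17).
At 1/4 + (1/4)*sqrt(17): a pole of order 1; residue 557/560 + (143/1680)*sqrt(17).


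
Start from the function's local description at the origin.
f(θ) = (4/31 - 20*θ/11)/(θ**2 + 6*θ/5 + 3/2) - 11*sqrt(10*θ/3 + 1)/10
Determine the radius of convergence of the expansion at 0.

Denominator factor (θ**2 + 6*θ/5 + 3/2): discriminant -114/25, complex-conjugate roots (-3/5) + ((1/10)*sqrt(114))*i and (-3/5) - ((1/10)*sqrt(114))*i; poles of order 1, moduli (1/2)*sqrt(6) and (1/2)*sqrt(6).
Branch term (-11/10)*sqrt(1 - θ/(-3/10)): its argument vanishes at θ = -3/10, a square-root branch point, modulus 3/10.
The radius of convergence is the smallest modulus among the singular points: 3/10.

The radius of convergence is 3/10.


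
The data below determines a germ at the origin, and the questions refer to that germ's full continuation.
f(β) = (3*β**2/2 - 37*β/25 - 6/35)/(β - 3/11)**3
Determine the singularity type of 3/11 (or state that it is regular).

The denominator factor β - 3/11 vanishes at 3/11 and appears to the power 3; the numerator there equals -19629/42350, nonzero, and no other factor vanishes.
Hence a pole whose order is the multiplicity, 3.

The point is a pole of order 3.


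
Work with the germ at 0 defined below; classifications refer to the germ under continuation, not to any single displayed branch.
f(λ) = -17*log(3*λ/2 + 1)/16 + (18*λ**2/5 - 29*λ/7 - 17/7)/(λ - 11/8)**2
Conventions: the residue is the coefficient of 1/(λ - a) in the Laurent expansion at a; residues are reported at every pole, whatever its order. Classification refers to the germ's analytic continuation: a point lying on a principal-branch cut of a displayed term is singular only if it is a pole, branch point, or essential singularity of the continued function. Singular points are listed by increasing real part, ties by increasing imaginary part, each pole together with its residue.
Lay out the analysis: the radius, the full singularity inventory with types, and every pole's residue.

Radius of convergence at 0: 2/3.
At -2/3: a logarithmic branch point.
At 11/8: a pole of order 2; residue 403/70.

Denominator factor (λ - 11/8)^2: pole of order 2 at 11/8, modulus 11/8.
Branch term (-17/16)*log(1 - λ/(-2/3)): its argument vanishes at λ = -2/3, a logarithmic branch point, modulus 2/3.
The radius of convergence is the smallest modulus among the singular points: 2/3.
The branch term is analytic at 11/8 and contributes nothing to the residue; only the rational part matters.
At the order-2 pole 11/8 set g(λ) = (λ - (11/8))^2*(rational part) = 18*λ**2/5 - 29*λ/7 - 17/7.
Order-2 pole: residue = g'(a); g'(11/8) = 403/70, so the residue is 403/70.
List the singular points by increasing real part (a conjugate pair: the negative imaginary part first).


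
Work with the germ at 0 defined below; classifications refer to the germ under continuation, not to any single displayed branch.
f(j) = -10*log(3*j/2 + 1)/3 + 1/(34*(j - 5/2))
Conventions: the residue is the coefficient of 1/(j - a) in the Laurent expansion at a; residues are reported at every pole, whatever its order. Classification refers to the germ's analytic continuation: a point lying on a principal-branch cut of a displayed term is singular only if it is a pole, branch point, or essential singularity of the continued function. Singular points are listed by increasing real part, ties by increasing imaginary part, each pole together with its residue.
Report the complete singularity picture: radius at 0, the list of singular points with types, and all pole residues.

Denominator factor (j - 5/2): pole of order 1 at 5/2, modulus 5/2.
Branch term (-10/3)*log(1 - j/(-2/3)): its argument vanishes at j = -2/3, a logarithmic branch point, modulus 2/3.
The radius of convergence is the smallest modulus among the singular points: 2/3.
The branch term is analytic at 5/2 and contributes nothing to the residue; only the rational part matters.
At the order-1 pole 5/2 set g(j) = (j - (5/2))*(rational part) = 1/34.
Simple pole: residue = g(a) at a = 5/2, which is 1/34.
List the singular points by increasing real part (a conjugate pair: the negative imaginary part first).

Radius of convergence at 0: 2/3.
At -2/3: a logarithmic branch point.
At 5/2: a pole of order 1; residue 1/34.


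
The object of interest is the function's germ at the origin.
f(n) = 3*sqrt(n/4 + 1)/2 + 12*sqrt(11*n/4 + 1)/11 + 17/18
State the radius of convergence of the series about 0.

Branch term (3/2)*sqrt(1 - n/(-4)): its argument vanishes at n = -4, a square-root branch point, modulus 4.
Branch term (12/11)*sqrt(1 - n/(-4/11)): its argument vanishes at n = -4/11, a square-root branch point, modulus 4/11.
The radius of convergence is the smallest modulus among the singular points: 4/11.

The radius of convergence is 4/11.


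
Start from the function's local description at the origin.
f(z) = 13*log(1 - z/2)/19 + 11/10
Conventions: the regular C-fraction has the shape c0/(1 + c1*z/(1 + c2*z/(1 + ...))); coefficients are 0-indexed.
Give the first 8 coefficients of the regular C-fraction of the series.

Taylor coefficients (expand at 0): a_0 = 11/10, a_1 = -13/38, a_2 = -13/152, a_3 = -13/456, a_4 = -13/1216, a_5 = -13/3040, a_6 = -13/7296, a_7 = -13/17024.
c0 = a_0 = 11/10. Peel one level at a time: if S = 1 + c*z/S' with S'(0) = 1, then c is the z-coefficient of S and S' = c*z/(S - 1).
S_1 = c0/f = 1 + (65/209)*z + (30485/174724)*z^2 + ...; c1 = 65/209.
S_2 = c1*z/(S_1 - 1) = 1 + (-469/836)*z + (-1/48)*z^2 + ...; c2 = -469/836.
S_3 = c2*z/(S_2 - 1) = 1 + (-209/5628)*z + (-125191/15837192)*z^2 + ...; c3 = -209/5628.
S_4 = c3*z/(S_3 - 1) = 1 + (-599/2814)*z + (-1/60)*z^2 + ...; c4 = -599/2814.
S_5 = c4*z/(S_4 - 1) = 1 + (-469/5990)*z + (-964733/71760200)*z^2 + ...; c5 = -469/5990.
S_6 = c5*z/(S_5 - 1) = 1 + (-2057/11980)*z + (-9/560)*z^2 + ...; c6 = -2057/11980.
S_7 = c6*z/(S_6 - 1) = 1 + (-5391/57596)*z + ...; c7 = -5391/57596.

The regular C-fraction coefficients are [11/10, 65/209, -469/836, -209/5628, -599/2814, -469/5990, -2057/11980, -5391/57596].


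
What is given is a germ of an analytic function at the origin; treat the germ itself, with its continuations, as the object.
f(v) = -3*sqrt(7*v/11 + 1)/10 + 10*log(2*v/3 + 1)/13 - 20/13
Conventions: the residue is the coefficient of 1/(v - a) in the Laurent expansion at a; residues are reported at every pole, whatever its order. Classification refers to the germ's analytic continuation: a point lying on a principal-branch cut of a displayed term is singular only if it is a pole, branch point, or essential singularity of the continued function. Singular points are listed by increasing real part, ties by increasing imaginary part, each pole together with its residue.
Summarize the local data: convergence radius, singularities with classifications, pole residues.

Branch term (-3/10)*sqrt(1 - v/(-11/7)): its argument vanishes at v = -11/7, a square-root branch point, modulus 11/7.
Branch term (10/13)*log(1 - v/(-3/2)): its argument vanishes at v = -3/2, a logarithmic branch point, modulus 3/2.
The radius of convergence is the smallest modulus among the singular points: 3/2.
List the singular points by increasing real part (a conjugate pair: the negative imaginary part first).

Radius of convergence at 0: 3/2.
At -11/7: an algebraic (square-root) branch point.
At -3/2: a logarithmic branch point.


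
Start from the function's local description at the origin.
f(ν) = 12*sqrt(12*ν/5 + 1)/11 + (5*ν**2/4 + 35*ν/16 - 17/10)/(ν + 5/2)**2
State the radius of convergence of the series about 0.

Denominator factor (ν + 5/2)^2: pole of order 2 at -5/2, modulus 5/2.
Branch term (12/11)*sqrt(1 - ν/(-5/12)): its argument vanishes at ν = -5/12, a square-root branch point, modulus 5/12.
The radius of convergence is the smallest modulus among the singular points: 5/12.

The radius of convergence is 5/12.


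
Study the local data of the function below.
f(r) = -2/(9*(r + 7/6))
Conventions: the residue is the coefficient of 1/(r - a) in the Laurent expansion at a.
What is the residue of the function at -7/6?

At the order-1 pole -7/6 set g(r) = (r - (-7/6))*f(r) = -2/9.
Simple pole: residue = g(a) at a = -7/6, which is -2/9.

The residue is -2/9.


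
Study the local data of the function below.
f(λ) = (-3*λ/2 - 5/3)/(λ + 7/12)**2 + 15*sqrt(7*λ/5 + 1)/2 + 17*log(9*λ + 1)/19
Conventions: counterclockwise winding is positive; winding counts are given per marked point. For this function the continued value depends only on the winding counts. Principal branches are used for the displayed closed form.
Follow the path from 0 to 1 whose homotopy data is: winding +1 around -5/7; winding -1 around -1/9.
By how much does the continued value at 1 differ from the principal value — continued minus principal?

Continued minus principal equals (-(6)*sqrt(15)) - ((34/19)*pi)*i.

The rational part is single-valued and drops out of the difference; each branch term changes only by its own monodromy.
(17/19)*log(1 - λ/(-1/9)): each positive loop around -1/9 adds 2*pi*i to the log, so winding -1 contributes (17/19)*(-1)*2*pi*i = -(34/19)*pi*i.
(15/2)*sqrt(1 - λ/(-5/7)): winding +1 is odd, the square root flips sign, contributing -2*(15/2)*sqrt(1 - (1)/(-5/7)) = -2*(15/2)*sqrt(12/5) = -(6)*sqrt(15).
Summing the contributions at λ = 1 gives (-(6)*sqrt(15)) - ((34/19)*pi)*i.


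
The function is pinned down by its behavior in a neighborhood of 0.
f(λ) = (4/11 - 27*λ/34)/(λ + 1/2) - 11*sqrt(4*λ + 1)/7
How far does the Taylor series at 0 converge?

Denominator factor (λ + 1/2): pole of order 1 at -1/2, modulus 1/2.
Branch term (-11/7)*sqrt(1 - λ/(-1/4)): its argument vanishes at λ = -1/4, a square-root branch point, modulus 1/4.
The radius of convergence is the smallest modulus among the singular points: 1/4.

The radius of convergence is 1/4.


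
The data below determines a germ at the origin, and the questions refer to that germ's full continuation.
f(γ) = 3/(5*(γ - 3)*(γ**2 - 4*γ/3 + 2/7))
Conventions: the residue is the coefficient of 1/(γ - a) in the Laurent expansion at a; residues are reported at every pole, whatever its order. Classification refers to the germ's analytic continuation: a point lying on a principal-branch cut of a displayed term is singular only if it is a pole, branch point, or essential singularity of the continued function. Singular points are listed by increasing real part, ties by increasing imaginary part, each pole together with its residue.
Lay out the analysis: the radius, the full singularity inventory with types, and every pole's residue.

Radius of convergence at 0: 2/3 - (1/21)*sqrt(70).
At 2/3 - (1/21)*sqrt(70): a pole of order 1; residue -21/370 + (147/3700)*sqrt(70).
At 2/3 + (1/21)*sqrt(70): a pole of order 1; residue -21/370 - (147/3700)*sqrt(70).
At 3: a pole of order 1; residue 21/185.

Denominator factor (γ**2 - 4*γ/3 + 2/7): discriminant 40/63, real irrational roots 2/3 + (1/21)*sqrt(70) and 2/3 - (1/21)*sqrt(70); poles of order 1, moduli 2/3 + (1/21)*sqrt(70) and 2/3 - (1/21)*sqrt(70).
Denominator factor (γ - 3): pole of order 1 at 3, modulus 3.
The radius of convergence is the smallest modulus among the singular points: 2/3 - (1/21)*sqrt(70).
The factor γ**2 - 4*γ/3 + 2/7 splits as (γ - a)(γ - a') with a = 2/3 - (1/21)*sqrt(70), a' = 2/3 + (1/21)*sqrt(70). At the order-1 pole a set g(γ) = (γ - a)*f(γ) = [3/(5*(γ - 3))] / (γ - a').
Simple pole: residue = g(a) at a = 2/3 - (1/21)*sqrt(70), which is -21/370 + (147/3700)*sqrt(70).
The factor γ**2 - 4*γ/3 + 2/7 splits as (γ - a)(γ - a') with a = 2/3 + (1/21)*sqrt(70), a' = 2/3 - (1/21)*sqrt(70). At the order-1 pole a set g(γ) = (γ - a)*f(γ) = [3/(5*(γ - 3))] / (γ - a').
Simple pole: residue = g(a) at a = 2/3 + (1/21)*sqrt(70), which is -21/370 - (147/3700)*sqrt(70).
At the order-1 pole 3 set g(γ) = (γ - (3))*f(γ) = 3/(5*(γ**2 - 4*γ/3 + 2/7)).
Simple pole: residue = g(a) at a = 3, which is 21/185.
List the singular points by increasing real part (a conjugate pair: the negative imaginary part first).


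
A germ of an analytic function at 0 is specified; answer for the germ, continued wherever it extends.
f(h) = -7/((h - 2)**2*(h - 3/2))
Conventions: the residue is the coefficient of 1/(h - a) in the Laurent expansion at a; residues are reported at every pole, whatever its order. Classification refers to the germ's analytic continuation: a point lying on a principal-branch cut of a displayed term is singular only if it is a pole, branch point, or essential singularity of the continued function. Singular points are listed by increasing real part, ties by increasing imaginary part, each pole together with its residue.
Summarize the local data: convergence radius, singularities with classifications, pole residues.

Radius of convergence at 0: 3/2.
At 3/2: a pole of order 1; residue -28.
At 2: a pole of order 2; residue 28.

Denominator factor (h - 2)^2: pole of order 2 at 2, modulus 2.
Denominator factor (h - 3/2): pole of order 1 at 3/2, modulus 3/2.
The radius of convergence is the smallest modulus among the singular points: 3/2.
At the order-1 pole 3/2 set g(h) = (h - (3/2))*f(h) = -7/(h - 2)**2.
Simple pole: residue = g(a) at a = 3/2, which is -28.
At the order-2 pole 2 set g(h) = (h - (2))^2*f(h) = -7/(h - 3/2).
Order-2 pole: residue = g'(a); g'(2) = 28, so the residue is 28.
List the singular points by increasing real part (a conjugate pair: the negative imaginary part first).


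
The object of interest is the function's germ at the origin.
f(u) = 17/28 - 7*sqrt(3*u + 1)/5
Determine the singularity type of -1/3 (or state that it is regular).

The term (-7/5)*sqrt(1 - u/(-1/3)) has argument 1 - -1/3/(-1/3) = 0 at -1/3: a square-root (algebraic, two-sheeted) branch point; the remaining terms are analytic or single-valued there.

The point is an algebraic (square-root) branch point.


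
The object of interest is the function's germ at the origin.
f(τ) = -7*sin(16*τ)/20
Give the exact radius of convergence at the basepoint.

The radius of convergence is infinite.

The factor -sin(16*τ) is entire and contributes no finite singular point.
The polynomial part has no poles.
No finite singular points: the Taylor series at 0 converges everywhere.


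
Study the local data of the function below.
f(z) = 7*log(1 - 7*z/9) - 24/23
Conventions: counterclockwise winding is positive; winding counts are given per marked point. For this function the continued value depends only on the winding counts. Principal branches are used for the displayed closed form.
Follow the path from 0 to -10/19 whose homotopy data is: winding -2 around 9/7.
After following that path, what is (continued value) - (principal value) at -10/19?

Continued minus principal equals -(28)*pi*i.

The rational part is single-valued and drops out of the difference; each branch term changes only by its own monodromy.
(7)*log(1 - z/(9/7)): each positive loop around 9/7 adds 2*pi*i to the log, so winding -2 contributes (7)*(-2)*2*pi*i = -(28)*pi*i.
Summing the contributions at z = -10/19 gives -(28)*pi*i.


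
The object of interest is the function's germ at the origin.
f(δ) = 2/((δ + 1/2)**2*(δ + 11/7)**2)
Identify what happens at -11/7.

The denominator factor δ + 11/7 vanishes at -11/7 and appears to the power 2; the numerator there equals 2, nonzero, and no other factor vanishes.
Hence a pole whose order is the multiplicity, 2.

The point is a pole of order 2.


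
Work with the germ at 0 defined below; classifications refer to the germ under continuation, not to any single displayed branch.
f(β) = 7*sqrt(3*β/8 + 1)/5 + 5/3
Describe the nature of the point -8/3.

The point is an algebraic (square-root) branch point.

The term (7/5)*sqrt(1 - β/(-8/3)) has argument 1 - -8/3/(-8/3) = 0 at -8/3: a square-root (algebraic, two-sheeted) branch point; the remaining terms are analytic or single-valued there.


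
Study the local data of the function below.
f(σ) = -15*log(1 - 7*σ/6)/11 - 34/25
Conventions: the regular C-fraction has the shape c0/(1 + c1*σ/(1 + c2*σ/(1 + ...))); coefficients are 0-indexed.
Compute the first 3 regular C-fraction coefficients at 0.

The regular C-fraction coefficients are [-34/25, 875/748, -1967/1122].

Taylor coefficients (expand at 0): a_0 = -34/25, a_1 = 35/22, a_2 = 245/264.
c0 = a_0 = -34/25. Peel one level at a time: if S = 1 + c*σ/S' with S'(0) = 1, then c is the σ-coefficient of S and S' = c*σ/(S - 1).
S_1 = c0/f = 1 + (875/748)*σ + (1721125/839256)*σ^2 + ...; c1 = 875/748.
S_2 = c1*σ/(S_1 - 1) = 1 + (-1967/1122)*σ + ...; c2 = -1967/1122.


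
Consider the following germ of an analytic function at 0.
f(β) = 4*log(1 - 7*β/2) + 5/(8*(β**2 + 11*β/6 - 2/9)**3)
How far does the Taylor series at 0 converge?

Denominator factor (β**2 + 11*β/6 - 2/9)^3: discriminant 17/4, real irrational roots -11/12 + (1/4)*sqrt(17) and -11/12 - (1/4)*sqrt(17); poles of order 3, moduli -11/12 + (1/4)*sqrt(17) and 11/12 + (1/4)*sqrt(17).
Branch term (4)*log(1 - β/(2/7)): its argument vanishes at β = 2/7, a logarithmic branch point, modulus 2/7.
The radius of convergence is the smallest modulus among the singular points: -11/12 + (1/4)*sqrt(17).

The radius of convergence is -11/12 + (1/4)*sqrt(17).


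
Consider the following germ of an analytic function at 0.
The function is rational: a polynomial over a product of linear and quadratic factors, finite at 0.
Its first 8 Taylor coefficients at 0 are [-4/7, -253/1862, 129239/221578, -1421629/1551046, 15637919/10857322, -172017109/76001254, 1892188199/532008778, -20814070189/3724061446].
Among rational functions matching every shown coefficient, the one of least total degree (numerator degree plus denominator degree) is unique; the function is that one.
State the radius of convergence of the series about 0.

The radius of convergence is 7/11.

No rational of total degree below 3 reproduces all 8 coefficients; solving the [2/1] Pade equations on them gives f(κ) = (4*κ**2/17 - 25*κ/38 - 4/11)/(κ + 7/11), whose expansion matches every shown term.
Denominator factor (κ + 7/11): pole of order 1 at -7/11, modulus 7/11.
The radius of convergence is the smallest modulus among the singular points: 7/11.


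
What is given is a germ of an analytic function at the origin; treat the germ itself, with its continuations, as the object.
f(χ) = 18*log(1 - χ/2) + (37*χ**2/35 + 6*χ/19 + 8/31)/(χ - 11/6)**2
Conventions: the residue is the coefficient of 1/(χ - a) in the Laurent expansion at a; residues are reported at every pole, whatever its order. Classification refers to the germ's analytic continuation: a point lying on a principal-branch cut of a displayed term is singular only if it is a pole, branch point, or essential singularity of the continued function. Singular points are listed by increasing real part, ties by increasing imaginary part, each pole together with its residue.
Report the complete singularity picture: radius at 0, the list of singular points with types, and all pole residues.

Denominator factor (χ - 11/6)^2: pole of order 2 at 11/6, modulus 11/6.
Branch term (18)*log(1 - χ/(2)): its argument vanishes at χ = 2, a logarithmic branch point, modulus 2.
The radius of convergence is the smallest modulus among the singular points: 11/6.
The branch term is analytic at 11/6 and contributes nothing to the residue; only the rational part matters.
At the order-2 pole 11/6 set g(χ) = (χ - (11/6))^2*(rational part) = 37*χ**2/35 + 6*χ/19 + 8/31.
Order-2 pole: residue = g'(a); g'(11/6) = 8363/1995, so the residue is 8363/1995.
List the singular points by increasing real part (a conjugate pair: the negative imaginary part first).

Radius of convergence at 0: 11/6.
At 11/6: a pole of order 2; residue 8363/1995.
At 2: a logarithmic branch point.


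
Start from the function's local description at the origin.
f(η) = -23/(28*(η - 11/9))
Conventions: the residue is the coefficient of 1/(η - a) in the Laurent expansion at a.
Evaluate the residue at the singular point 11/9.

The residue is -23/28.

At the order-1 pole 11/9 set g(η) = (η - (11/9))*f(η) = -23/28.
Simple pole: residue = g(a) at a = 11/9, which is -23/28.


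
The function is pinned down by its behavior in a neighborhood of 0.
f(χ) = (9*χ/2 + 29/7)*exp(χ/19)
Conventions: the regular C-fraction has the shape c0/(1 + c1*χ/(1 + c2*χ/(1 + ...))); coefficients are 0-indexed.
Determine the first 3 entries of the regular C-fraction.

The regular C-fraction coefficients are [29/7, -1255/1102, 1503917/1383010].

Taylor coefficients (expand at 0): a_0 = 29/7, a_1 = 1255/266, a_2 = 613/2527.
c0 = a_0 = 29/7. Peel one level at a time: if S = 1 + c*χ/S' with S'(0) = 1, then c is the χ-coefficient of S and S' = c*χ/(S - 1).
S_1 = c0/f = 1 + (-1255/1102)*χ + (1503917/1214404)*χ^2 + ...; c1 = -1255/1102.
S_2 = c1*χ/(S_1 - 1) = 1 + (1503917/1383010)*χ + ...; c2 = 1503917/1383010.


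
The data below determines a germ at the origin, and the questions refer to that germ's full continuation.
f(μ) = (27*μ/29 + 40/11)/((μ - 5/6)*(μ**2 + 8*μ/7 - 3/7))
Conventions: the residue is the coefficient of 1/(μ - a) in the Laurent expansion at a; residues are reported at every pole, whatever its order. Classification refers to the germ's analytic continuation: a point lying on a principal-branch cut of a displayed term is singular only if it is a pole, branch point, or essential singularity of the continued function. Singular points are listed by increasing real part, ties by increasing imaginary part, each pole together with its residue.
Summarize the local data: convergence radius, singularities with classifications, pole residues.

Radius of convergence at 0: -4/7 + (1/7)*sqrt(37).
At -4/7 - (1/7)*sqrt(37): a pole of order 1; residue -177345/97933 + (1424766/3623521)*sqrt(37).
At -4/7 + (1/7)*sqrt(37): a pole of order 1; residue -177345/97933 - (1424766/3623521)*sqrt(37).
At 5/6: a pole of order 1; residue 354690/97933.


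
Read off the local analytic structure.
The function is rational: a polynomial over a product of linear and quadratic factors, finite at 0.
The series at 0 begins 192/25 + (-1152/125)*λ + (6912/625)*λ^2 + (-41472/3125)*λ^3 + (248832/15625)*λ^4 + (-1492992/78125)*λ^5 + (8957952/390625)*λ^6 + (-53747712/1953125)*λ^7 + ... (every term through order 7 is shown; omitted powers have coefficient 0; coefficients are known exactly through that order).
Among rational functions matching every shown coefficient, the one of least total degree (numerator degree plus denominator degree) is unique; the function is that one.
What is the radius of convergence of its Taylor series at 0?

The radius of convergence is 5/6.

No rational of total degree below 1 reproduces all 8 coefficients; solving the [0/1] Pade equations on them gives f(λ) = 32/(5*(λ + 5/6)), whose expansion matches every shown term.
Denominator factor (λ + 5/6): pole of order 1 at -5/6, modulus 5/6.
The radius of convergence is the smallest modulus among the singular points: 5/6.


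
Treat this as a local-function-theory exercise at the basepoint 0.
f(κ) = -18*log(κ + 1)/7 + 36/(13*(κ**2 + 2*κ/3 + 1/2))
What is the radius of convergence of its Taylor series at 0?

Denominator factor (κ**2 + 2*κ/3 + 1/2): discriminant -14/9, complex-conjugate roots (-1/3) + ((1/6)*sqrt(14))*i and (-1/3) - ((1/6)*sqrt(14))*i; poles of order 1, moduli (1/2)*sqrt(2) and (1/2)*sqrt(2).
Branch term (-18/7)*log(1 - κ/(-1)): its argument vanishes at κ = -1, a logarithmic branch point, modulus 1.
The radius of convergence is the smallest modulus among the singular points: (1/2)*sqrt(2).

The radius of convergence is (1/2)*sqrt(2).


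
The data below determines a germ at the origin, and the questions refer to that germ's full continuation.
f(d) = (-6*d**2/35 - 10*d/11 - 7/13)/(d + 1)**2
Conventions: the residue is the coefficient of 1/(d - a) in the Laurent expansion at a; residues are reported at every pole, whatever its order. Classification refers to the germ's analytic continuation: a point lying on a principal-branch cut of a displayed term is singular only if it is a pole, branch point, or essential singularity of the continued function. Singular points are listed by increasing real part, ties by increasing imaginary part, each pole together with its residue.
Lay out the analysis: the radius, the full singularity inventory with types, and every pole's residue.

Denominator factor (d + 1)^2: pole of order 2 at -1, modulus 1.
The radius of convergence is the smallest modulus among the singular points: 1.
At the order-2 pole -1 set g(d) = (d - (-1))^2*f(d) = -6*d**2/35 - 10*d/11 - 7/13.
Order-2 pole: residue = g'(a); g'(-1) = -218/385, so the residue is -218/385.

Radius of convergence at 0: 1.
At -1: a pole of order 2; residue -218/385.
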